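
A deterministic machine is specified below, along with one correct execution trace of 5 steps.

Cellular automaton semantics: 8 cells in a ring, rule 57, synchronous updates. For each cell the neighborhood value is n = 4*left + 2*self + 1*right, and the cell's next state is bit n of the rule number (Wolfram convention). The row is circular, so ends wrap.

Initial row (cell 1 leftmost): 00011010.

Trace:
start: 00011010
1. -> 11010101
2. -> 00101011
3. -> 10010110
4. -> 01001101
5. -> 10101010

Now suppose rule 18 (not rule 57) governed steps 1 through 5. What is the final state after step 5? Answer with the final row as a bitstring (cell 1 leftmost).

00101101

(re-executing steps 1..5 under rule 18; state before step 1: 00011010)
1. -> 00100001
2. -> 11010010
3. -> 00001100
4. -> 00010010
5. -> 00101101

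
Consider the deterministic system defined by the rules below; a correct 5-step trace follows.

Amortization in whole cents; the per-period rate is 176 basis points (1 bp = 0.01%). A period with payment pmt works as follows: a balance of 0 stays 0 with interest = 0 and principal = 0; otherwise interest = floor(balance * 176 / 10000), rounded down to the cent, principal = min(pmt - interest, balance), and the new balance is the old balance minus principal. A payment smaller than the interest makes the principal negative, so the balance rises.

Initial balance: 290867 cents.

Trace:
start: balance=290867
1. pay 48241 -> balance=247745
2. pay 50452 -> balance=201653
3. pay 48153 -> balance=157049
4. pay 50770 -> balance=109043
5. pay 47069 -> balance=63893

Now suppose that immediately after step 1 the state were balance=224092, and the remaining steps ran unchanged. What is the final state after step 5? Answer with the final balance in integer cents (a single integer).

38529

state after step 1 := balance=224092
2. pay 50452 -> balance=177584
3. pay 48153 -> balance=132556
4. pay 50770 -> balance=84118
5. pay 47069 -> balance=38529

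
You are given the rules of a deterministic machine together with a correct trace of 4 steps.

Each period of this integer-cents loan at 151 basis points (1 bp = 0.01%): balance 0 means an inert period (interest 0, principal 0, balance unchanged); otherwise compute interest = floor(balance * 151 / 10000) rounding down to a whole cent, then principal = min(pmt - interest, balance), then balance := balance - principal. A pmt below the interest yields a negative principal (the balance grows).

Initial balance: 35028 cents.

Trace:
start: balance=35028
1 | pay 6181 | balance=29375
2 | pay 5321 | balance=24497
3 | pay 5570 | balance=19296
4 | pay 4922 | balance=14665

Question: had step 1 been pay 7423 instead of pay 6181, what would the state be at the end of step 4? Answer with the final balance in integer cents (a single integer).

13366

(re-executing from step 1 with the substitution; state before step 1: balance=35028)
1 | pay 7423 | balance=28133
2 | pay 5321 | balance=23236
3 | pay 5570 | balance=18016
4 | pay 4922 | balance=13366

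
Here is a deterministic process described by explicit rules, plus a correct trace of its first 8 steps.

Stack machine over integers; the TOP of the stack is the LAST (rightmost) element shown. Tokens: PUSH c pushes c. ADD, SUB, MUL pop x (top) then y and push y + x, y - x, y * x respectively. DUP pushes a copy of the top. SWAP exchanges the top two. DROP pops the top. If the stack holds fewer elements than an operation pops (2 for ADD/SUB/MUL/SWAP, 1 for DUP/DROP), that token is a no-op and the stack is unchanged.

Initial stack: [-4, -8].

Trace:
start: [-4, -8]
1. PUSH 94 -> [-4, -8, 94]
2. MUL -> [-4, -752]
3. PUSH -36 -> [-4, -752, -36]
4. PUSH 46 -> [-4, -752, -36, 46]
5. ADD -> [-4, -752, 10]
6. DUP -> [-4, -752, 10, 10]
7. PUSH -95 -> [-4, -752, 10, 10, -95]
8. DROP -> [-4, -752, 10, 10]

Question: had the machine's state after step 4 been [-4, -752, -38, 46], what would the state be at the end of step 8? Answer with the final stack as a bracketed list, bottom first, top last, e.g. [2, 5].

[-4, -752, 8, 8]

state after step 4 := [-4, -752, -38, 46]
5. ADD -> [-4, -752, 8]
6. DUP -> [-4, -752, 8, 8]
7. PUSH -95 -> [-4, -752, 8, 8, -95]
8. DROP -> [-4, -752, 8, 8]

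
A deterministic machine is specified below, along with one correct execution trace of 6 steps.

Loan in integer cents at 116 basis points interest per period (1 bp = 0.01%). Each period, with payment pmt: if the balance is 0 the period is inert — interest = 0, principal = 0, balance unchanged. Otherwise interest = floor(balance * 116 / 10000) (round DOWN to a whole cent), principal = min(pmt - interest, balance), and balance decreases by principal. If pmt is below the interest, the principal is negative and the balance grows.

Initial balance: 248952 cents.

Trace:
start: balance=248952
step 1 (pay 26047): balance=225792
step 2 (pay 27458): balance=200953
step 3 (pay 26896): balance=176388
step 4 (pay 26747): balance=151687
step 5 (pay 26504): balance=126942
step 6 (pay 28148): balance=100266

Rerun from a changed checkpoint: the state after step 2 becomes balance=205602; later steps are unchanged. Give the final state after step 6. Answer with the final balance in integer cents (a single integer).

105133

state after step 2 := balance=205602
step 3 (pay 26896): balance=181090
step 4 (pay 26747): balance=156443
step 5 (pay 26504): balance=131753
step 6 (pay 28148): balance=105133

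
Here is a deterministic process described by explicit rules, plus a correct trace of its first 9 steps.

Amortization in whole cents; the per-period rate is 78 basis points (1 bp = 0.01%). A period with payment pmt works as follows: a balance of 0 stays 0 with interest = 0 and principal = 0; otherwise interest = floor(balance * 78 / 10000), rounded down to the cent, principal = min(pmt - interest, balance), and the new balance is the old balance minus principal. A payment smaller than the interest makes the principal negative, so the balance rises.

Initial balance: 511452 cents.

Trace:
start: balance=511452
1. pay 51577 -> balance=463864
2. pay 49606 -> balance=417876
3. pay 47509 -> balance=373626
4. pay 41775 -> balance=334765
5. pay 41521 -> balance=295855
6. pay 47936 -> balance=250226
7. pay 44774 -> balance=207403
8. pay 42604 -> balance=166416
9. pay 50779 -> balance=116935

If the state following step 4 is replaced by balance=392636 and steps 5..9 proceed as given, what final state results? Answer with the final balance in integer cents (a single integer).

state after step 4 := balance=392636
5. pay 41521 -> balance=354177
6. pay 47936 -> balance=309003
7. pay 44774 -> balance=266639
8. pay 42604 -> balance=226114
9. pay 50779 -> balance=177098

177098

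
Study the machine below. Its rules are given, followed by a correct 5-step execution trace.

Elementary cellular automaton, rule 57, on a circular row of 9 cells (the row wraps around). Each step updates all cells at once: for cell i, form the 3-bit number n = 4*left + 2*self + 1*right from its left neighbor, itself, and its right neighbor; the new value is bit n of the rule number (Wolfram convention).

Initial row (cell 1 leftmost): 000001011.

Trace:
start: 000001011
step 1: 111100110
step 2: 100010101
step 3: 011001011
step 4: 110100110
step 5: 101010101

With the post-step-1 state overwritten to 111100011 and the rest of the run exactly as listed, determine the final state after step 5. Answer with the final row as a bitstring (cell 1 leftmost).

state after step 1 := 111100011
step 2: 000011010
step 3: 111010101
step 4: 000101011
step 5: 110010110

110010110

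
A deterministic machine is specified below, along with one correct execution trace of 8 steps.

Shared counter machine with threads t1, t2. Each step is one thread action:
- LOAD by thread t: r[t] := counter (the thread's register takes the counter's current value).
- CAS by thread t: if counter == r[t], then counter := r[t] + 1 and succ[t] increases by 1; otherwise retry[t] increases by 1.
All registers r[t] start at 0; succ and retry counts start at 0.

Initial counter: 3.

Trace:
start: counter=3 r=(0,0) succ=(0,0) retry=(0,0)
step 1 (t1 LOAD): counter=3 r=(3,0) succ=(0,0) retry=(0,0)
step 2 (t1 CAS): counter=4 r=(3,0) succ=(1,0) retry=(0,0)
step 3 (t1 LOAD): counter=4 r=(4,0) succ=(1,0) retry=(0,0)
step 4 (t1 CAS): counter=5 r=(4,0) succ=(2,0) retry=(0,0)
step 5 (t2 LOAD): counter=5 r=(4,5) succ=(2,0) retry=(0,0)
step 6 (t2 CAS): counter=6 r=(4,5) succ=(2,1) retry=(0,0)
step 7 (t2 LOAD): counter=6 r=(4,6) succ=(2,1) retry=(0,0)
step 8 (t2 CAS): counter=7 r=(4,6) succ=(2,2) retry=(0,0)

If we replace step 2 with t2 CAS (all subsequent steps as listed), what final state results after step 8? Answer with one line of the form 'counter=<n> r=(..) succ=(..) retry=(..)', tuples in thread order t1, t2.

(re-executing from step 2 with the substitution; state before step 2: counter=3 r=(3,0) succ=(0,0) retry=(0,0))
step 2 (t2 CAS): counter=3 r=(3,0) succ=(0,0) retry=(0,1)
step 3 (t1 LOAD): counter=3 r=(3,0) succ=(0,0) retry=(0,1)
step 4 (t1 CAS): counter=4 r=(3,0) succ=(1,0) retry=(0,1)
step 5 (t2 LOAD): counter=4 r=(3,4) succ=(1,0) retry=(0,1)
step 6 (t2 CAS): counter=5 r=(3,4) succ=(1,1) retry=(0,1)
step 7 (t2 LOAD): counter=5 r=(3,5) succ=(1,1) retry=(0,1)
step 8 (t2 CAS): counter=6 r=(3,5) succ=(1,2) retry=(0,1)

counter=6 r=(3,5) succ=(1,2) retry=(0,1)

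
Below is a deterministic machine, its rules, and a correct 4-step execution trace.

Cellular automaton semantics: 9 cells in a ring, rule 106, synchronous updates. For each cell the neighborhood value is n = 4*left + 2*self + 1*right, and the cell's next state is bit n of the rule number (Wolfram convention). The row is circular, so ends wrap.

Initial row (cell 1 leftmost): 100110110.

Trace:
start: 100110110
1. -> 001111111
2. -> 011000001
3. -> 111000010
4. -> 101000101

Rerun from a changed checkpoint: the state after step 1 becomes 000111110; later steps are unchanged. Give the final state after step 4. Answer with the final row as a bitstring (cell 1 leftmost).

state after step 1 := 000111110
2. -> 001100010
3. -> 011100100
4. -> 110101000

110101000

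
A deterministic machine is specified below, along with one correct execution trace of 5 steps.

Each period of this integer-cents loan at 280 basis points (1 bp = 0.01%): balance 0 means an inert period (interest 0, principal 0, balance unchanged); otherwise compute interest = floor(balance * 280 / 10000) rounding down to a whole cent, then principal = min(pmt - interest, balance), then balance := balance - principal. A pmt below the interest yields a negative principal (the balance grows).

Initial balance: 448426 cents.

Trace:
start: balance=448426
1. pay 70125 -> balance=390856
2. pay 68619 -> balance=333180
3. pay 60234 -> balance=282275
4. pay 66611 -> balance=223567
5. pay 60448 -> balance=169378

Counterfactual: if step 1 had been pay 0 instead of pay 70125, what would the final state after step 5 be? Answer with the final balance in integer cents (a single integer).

(re-executing from step 1 with the substitution; state before step 1: balance=448426)
1. pay 0 -> balance=460981
2. pay 68619 -> balance=405269
3. pay 60234 -> balance=356382
4. pay 66611 -> balance=299749
5. pay 60448 -> balance=247693

247693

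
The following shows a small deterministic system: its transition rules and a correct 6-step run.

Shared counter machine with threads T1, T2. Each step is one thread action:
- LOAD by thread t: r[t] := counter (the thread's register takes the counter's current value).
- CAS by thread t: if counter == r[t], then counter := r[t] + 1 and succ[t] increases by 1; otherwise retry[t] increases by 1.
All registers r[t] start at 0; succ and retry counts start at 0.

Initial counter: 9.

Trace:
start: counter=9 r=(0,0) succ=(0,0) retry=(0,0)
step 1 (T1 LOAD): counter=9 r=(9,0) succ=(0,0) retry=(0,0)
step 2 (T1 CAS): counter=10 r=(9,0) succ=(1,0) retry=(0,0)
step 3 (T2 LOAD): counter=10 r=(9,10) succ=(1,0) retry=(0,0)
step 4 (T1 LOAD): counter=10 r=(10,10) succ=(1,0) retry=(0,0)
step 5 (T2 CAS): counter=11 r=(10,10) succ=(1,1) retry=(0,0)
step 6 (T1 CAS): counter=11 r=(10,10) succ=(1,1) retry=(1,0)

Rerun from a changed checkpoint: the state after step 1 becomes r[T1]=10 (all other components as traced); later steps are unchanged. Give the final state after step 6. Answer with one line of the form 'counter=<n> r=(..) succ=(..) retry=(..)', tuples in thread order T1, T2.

state after step 1 := counter=9 r=(10,0) succ=(0,0) retry=(0,0)
step 2 (T1 CAS): counter=9 r=(10,0) succ=(0,0) retry=(1,0)
step 3 (T2 LOAD): counter=9 r=(10,9) succ=(0,0) retry=(1,0)
step 4 (T1 LOAD): counter=9 r=(9,9) succ=(0,0) retry=(1,0)
step 5 (T2 CAS): counter=10 r=(9,9) succ=(0,1) retry=(1,0)
step 6 (T1 CAS): counter=10 r=(9,9) succ=(0,1) retry=(2,0)

counter=10 r=(9,9) succ=(0,1) retry=(2,0)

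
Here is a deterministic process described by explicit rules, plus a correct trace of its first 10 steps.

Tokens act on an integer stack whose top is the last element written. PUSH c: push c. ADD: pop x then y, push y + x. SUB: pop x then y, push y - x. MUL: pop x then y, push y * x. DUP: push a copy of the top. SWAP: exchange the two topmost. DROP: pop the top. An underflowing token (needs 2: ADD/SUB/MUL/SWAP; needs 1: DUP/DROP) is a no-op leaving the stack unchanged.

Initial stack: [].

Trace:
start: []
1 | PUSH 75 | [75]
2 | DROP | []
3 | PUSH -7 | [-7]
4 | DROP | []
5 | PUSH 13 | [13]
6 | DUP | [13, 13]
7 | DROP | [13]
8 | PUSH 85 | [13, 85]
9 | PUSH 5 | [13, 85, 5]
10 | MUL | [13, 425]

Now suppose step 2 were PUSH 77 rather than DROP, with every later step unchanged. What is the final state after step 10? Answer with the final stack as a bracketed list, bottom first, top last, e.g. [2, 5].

[75, 77, 13, 425]

(re-executing from step 2 with the substitution; state before step 2: [75])
2 | PUSH 77 | [75, 77]
3 | PUSH -7 | [75, 77, -7]
4 | DROP | [75, 77]
5 | PUSH 13 | [75, 77, 13]
6 | DUP | [75, 77, 13, 13]
7 | DROP | [75, 77, 13]
8 | PUSH 85 | [75, 77, 13, 85]
9 | PUSH 5 | [75, 77, 13, 85, 5]
10 | MUL | [75, 77, 13, 425]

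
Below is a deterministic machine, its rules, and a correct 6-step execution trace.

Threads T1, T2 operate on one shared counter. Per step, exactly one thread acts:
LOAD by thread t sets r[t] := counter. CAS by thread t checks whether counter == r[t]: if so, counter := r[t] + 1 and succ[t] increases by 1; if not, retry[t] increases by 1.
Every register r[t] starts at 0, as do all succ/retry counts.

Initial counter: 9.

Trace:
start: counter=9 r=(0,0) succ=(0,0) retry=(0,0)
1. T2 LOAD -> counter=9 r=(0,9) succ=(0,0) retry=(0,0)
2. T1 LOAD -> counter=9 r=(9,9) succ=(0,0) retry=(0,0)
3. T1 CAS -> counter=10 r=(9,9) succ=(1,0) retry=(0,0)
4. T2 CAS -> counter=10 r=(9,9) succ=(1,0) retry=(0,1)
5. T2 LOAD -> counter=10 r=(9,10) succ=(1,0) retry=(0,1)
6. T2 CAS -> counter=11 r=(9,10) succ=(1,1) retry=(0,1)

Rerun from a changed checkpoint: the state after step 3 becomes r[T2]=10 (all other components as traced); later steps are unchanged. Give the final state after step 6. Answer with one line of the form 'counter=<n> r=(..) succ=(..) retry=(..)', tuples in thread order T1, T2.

counter=12 r=(9,11) succ=(1,2) retry=(0,0)

state after step 3 := counter=10 r=(9,10) succ=(1,0) retry=(0,0)
4. T2 CAS -> counter=11 r=(9,10) succ=(1,1) retry=(0,0)
5. T2 LOAD -> counter=11 r=(9,11) succ=(1,1) retry=(0,0)
6. T2 CAS -> counter=12 r=(9,11) succ=(1,2) retry=(0,0)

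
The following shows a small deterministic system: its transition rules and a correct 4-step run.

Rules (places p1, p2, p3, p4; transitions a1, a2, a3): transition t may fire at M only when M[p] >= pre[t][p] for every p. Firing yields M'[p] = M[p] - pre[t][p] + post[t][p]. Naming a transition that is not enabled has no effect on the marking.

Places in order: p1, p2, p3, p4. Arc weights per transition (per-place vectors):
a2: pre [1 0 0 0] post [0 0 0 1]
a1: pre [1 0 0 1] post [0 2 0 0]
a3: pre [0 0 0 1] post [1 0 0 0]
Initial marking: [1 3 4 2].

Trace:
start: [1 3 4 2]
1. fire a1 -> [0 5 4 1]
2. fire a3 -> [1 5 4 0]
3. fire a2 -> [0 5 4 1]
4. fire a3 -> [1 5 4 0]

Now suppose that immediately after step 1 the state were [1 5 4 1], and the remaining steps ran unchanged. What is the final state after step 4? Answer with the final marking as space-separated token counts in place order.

2 5 4 0

state after step 1 := [1 5 4 1]
2. fire a3 -> [2 5 4 0]
3. fire a2 -> [1 5 4 1]
4. fire a3 -> [2 5 4 0]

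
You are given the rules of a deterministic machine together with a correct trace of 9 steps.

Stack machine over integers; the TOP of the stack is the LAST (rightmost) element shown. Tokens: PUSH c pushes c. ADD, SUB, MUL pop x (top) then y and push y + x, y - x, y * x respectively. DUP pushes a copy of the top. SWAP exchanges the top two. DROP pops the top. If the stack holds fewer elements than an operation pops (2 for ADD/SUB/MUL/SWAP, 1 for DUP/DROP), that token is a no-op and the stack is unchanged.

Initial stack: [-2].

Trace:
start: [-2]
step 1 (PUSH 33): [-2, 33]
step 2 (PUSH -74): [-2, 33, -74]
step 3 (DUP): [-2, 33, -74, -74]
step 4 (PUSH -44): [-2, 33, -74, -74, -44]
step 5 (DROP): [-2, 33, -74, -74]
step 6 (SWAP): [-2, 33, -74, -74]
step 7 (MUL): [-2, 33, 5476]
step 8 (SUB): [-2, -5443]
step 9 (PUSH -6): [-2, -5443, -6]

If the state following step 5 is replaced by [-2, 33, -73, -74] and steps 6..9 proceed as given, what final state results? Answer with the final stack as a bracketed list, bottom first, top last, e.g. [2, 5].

[-2, -5369, -6]

state after step 5 := [-2, 33, -73, -74]
step 6 (SWAP): [-2, 33, -74, -73]
step 7 (MUL): [-2, 33, 5402]
step 8 (SUB): [-2, -5369]
step 9 (PUSH -6): [-2, -5369, -6]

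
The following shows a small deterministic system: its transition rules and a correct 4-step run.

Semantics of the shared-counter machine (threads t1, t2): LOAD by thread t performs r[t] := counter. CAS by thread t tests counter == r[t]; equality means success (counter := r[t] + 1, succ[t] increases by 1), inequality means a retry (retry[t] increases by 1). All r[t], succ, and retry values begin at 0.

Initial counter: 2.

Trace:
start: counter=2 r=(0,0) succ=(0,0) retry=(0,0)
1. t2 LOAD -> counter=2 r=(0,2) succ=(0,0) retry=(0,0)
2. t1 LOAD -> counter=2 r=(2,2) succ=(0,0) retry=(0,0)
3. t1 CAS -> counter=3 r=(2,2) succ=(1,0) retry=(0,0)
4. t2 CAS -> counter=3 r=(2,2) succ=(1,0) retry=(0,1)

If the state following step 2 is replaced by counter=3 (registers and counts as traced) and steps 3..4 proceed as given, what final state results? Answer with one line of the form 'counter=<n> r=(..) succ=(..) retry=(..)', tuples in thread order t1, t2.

state after step 2 := counter=3 r=(2,2) succ=(0,0) retry=(0,0)
3. t1 CAS -> counter=3 r=(2,2) succ=(0,0) retry=(1,0)
4. t2 CAS -> counter=3 r=(2,2) succ=(0,0) retry=(1,1)

counter=3 r=(2,2) succ=(0,0) retry=(1,1)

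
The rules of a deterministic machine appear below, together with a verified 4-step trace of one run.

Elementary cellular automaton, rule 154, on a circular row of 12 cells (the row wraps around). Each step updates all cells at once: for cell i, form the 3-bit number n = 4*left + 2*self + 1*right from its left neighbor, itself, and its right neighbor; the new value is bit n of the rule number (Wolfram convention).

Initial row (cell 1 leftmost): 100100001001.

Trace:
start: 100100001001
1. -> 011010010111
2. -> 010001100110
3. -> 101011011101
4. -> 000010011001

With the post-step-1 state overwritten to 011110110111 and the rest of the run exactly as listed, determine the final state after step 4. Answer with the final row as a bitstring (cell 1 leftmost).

110010011001

state after step 1 := 011110110111
2. -> 011100100110
3. -> 111011011101
4. -> 110010011001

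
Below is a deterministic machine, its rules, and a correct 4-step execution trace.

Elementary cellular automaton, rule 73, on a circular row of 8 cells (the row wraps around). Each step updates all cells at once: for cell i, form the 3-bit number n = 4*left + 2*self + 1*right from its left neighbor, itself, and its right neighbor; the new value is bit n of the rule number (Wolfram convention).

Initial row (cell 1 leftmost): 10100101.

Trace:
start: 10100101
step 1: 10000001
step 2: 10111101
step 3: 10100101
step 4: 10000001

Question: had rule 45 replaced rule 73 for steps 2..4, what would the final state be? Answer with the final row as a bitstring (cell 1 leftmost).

00101010

(re-executing steps 2..4 under rule 45; state before step 2: 10000001)
step 2: 00111101
step 3: 00100011
step 4: 00101010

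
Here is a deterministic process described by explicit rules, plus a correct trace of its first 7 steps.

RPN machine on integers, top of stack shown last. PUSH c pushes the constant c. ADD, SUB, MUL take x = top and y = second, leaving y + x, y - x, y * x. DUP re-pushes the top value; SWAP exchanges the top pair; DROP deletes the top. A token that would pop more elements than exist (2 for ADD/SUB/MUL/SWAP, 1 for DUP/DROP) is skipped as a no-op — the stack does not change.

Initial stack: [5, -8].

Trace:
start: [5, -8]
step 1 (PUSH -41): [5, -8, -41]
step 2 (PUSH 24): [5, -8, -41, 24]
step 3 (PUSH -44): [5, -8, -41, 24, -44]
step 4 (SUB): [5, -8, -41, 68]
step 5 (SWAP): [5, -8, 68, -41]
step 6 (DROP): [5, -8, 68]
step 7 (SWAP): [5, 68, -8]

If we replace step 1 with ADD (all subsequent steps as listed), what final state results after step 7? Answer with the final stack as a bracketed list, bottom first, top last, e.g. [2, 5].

(re-executing from step 1 with the substitution; state before step 1: [5, -8])
step 1 (ADD): [-3]
step 2 (PUSH 24): [-3, 24]
step 3 (PUSH -44): [-3, 24, -44]
step 4 (SUB): [-3, 68]
step 5 (SWAP): [68, -3]
step 6 (DROP): [68]
step 7 (SWAP): [68]

[68]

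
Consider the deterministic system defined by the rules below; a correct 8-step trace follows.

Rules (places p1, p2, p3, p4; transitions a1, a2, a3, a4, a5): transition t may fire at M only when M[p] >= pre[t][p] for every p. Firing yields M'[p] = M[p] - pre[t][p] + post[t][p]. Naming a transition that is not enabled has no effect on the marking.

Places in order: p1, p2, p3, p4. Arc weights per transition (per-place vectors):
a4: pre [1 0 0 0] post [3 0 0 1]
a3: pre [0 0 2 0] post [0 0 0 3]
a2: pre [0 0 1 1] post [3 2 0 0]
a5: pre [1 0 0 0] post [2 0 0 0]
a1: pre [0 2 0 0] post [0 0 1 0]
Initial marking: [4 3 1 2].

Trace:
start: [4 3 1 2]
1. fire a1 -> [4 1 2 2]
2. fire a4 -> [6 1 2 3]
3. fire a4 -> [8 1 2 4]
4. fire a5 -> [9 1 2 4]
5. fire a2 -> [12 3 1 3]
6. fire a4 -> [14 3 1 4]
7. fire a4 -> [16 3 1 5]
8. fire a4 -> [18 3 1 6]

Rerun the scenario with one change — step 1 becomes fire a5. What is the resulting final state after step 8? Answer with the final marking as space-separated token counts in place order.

(re-executing from step 1 with the substitution; state before step 1: [4 3 1 2])
1. fire a5 -> [5 3 1 2]
2. fire a4 -> [7 3 1 3]
3. fire a4 -> [9 3 1 4]
4. fire a5 -> [10 3 1 4]
5. fire a2 -> [13 5 0 3]
6. fire a4 -> [15 5 0 4]
7. fire a4 -> [17 5 0 5]
8. fire a4 -> [19 5 0 6]

19 5 0 6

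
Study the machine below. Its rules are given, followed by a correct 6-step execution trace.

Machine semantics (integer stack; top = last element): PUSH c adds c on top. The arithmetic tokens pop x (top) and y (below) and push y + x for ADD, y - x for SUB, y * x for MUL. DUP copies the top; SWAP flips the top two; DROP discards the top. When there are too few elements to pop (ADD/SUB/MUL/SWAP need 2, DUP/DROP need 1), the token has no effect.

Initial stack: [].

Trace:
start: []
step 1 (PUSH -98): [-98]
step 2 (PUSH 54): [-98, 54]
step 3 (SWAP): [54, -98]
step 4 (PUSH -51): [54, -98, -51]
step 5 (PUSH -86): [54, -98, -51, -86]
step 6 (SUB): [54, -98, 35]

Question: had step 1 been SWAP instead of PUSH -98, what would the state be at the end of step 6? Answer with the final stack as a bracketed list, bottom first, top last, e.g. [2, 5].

[54, 35]

(re-executing from step 1 with the substitution; state before step 1: [])
step 1 (SWAP): []
step 2 (PUSH 54): [54]
step 3 (SWAP): [54]
step 4 (PUSH -51): [54, -51]
step 5 (PUSH -86): [54, -51, -86]
step 6 (SUB): [54, 35]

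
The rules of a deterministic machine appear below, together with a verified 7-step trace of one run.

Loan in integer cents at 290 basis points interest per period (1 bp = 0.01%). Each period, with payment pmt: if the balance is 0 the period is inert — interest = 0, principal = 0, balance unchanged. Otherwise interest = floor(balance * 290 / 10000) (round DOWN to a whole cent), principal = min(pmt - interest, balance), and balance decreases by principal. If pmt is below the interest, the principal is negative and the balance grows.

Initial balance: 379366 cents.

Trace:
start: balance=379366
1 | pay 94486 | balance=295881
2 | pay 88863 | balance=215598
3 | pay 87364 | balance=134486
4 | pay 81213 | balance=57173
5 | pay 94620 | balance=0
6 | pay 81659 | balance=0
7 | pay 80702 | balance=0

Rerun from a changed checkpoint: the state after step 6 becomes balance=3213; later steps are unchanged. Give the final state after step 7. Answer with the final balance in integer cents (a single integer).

0

state after step 6 := balance=3213
7 | pay 80702 | balance=0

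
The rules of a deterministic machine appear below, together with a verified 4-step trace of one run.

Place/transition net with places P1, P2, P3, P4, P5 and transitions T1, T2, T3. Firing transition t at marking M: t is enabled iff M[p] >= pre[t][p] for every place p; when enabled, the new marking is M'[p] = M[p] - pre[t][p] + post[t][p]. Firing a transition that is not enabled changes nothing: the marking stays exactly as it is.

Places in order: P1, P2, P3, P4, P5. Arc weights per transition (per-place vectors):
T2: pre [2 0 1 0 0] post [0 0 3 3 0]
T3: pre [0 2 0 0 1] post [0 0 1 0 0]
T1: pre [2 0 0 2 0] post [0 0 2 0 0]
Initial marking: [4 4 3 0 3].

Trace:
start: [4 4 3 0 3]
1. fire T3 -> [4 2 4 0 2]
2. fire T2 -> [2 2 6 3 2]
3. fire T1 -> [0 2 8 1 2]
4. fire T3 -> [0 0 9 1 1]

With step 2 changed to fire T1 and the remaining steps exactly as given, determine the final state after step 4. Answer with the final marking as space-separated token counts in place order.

(re-executing from step 2 with the substitution; state before step 2: [4 2 4 0 2])
2. fire T1 -> [4 2 4 0 2]
3. fire T1 -> [4 2 4 0 2]
4. fire T3 -> [4 0 5 0 1]

4 0 5 0 1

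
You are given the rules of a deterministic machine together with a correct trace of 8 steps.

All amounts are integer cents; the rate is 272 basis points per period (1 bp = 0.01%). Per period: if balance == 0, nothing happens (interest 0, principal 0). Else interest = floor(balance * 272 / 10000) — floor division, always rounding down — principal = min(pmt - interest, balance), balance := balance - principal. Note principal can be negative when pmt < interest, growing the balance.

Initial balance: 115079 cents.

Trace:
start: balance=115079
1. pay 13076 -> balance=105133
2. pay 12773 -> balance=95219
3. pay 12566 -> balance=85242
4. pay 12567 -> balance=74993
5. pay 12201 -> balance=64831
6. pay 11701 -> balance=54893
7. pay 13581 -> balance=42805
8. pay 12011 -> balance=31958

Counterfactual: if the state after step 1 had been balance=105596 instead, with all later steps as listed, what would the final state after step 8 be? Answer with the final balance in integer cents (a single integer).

state after step 1 := balance=105596
2. pay 12773 -> balance=95695
3. pay 12566 -> balance=85731
4. pay 12567 -> balance=75495
5. pay 12201 -> balance=65347
6. pay 11701 -> balance=55423
7. pay 13581 -> balance=43349
8. pay 12011 -> balance=32517

32517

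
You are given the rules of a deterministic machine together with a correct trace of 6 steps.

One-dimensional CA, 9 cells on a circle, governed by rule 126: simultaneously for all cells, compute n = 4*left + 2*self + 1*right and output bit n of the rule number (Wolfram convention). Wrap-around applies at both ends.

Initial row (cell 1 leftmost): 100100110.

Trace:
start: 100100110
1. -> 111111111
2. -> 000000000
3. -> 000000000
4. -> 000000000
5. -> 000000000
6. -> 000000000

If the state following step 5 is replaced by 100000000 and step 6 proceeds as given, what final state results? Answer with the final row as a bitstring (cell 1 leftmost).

110000001

state after step 5 := 100000000
6. -> 110000001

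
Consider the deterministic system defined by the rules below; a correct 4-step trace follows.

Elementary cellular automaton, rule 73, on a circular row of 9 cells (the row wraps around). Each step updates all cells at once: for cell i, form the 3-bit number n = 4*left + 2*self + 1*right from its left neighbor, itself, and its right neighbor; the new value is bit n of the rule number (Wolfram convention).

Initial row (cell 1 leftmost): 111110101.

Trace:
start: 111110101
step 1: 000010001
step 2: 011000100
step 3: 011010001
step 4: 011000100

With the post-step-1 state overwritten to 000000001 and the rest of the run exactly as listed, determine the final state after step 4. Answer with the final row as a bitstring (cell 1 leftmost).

000110000

state after step 1 := 000000001
step 2: 011111100
step 3: 010000101
step 4: 000110000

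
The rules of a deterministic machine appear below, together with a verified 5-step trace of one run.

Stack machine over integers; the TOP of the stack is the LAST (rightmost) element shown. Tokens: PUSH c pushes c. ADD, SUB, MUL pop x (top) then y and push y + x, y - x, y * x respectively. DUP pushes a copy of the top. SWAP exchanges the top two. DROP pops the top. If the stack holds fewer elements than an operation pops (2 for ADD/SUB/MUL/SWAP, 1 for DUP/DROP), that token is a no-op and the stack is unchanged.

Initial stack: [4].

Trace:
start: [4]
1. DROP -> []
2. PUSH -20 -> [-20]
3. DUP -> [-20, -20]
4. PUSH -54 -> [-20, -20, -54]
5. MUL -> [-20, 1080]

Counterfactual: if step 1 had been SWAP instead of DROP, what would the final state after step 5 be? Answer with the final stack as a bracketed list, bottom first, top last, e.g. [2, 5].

[4, -20, 1080]

(re-executing from step 1 with the substitution; state before step 1: [4])
1. SWAP -> [4]
2. PUSH -20 -> [4, -20]
3. DUP -> [4, -20, -20]
4. PUSH -54 -> [4, -20, -20, -54]
5. MUL -> [4, -20, 1080]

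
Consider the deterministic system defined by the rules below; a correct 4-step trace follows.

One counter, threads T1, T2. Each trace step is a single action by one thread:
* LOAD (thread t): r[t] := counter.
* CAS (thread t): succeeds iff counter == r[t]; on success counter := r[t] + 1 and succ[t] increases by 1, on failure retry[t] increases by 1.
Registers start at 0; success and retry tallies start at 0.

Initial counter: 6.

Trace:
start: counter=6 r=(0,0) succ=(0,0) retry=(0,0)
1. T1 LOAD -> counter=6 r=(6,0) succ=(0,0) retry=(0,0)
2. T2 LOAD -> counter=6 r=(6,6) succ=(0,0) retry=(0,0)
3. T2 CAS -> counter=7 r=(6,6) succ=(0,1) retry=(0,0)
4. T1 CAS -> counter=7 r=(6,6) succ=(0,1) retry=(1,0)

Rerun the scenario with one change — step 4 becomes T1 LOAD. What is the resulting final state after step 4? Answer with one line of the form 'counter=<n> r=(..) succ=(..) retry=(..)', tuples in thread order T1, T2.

(re-executing from step 4 with the substitution; state before step 4: counter=7 r=(6,6) succ=(0,1) retry=(0,0))
4. T1 LOAD -> counter=7 r=(7,6) succ=(0,1) retry=(0,0)

counter=7 r=(7,6) succ=(0,1) retry=(0,0)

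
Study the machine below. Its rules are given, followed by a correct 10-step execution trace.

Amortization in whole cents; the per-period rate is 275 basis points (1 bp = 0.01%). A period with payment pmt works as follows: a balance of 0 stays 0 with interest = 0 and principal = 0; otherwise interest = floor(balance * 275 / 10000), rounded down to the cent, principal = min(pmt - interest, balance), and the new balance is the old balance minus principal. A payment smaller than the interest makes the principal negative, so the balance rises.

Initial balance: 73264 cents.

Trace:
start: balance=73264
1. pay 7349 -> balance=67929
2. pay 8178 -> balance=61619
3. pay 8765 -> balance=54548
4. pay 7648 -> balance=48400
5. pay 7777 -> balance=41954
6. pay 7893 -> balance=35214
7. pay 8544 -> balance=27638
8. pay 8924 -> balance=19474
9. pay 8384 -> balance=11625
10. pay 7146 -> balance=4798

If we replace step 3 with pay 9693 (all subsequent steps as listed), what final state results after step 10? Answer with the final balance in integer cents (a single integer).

(re-executing from step 3 with the substitution; state before step 3: balance=61619)
3. pay 9693 -> balance=53620
4. pay 7648 -> balance=47446
5. pay 7777 -> balance=40973
6. pay 7893 -> balance=34206
7. pay 8544 -> balance=26602
8. pay 8924 -> balance=18409
9. pay 8384 -> balance=10531
10. pay 7146 -> balance=3674

3674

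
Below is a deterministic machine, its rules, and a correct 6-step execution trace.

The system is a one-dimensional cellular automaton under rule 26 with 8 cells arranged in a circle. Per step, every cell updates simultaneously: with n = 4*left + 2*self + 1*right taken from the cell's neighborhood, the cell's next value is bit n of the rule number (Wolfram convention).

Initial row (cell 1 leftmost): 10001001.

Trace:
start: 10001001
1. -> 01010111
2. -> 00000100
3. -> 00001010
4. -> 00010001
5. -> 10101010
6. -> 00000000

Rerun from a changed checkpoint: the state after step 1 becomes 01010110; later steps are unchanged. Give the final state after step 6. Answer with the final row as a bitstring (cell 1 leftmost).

01011000

state after step 1 := 01010110
2. -> 10000101
3. -> 01001001
4. -> 00110110
5. -> 01100101
6. -> 01011000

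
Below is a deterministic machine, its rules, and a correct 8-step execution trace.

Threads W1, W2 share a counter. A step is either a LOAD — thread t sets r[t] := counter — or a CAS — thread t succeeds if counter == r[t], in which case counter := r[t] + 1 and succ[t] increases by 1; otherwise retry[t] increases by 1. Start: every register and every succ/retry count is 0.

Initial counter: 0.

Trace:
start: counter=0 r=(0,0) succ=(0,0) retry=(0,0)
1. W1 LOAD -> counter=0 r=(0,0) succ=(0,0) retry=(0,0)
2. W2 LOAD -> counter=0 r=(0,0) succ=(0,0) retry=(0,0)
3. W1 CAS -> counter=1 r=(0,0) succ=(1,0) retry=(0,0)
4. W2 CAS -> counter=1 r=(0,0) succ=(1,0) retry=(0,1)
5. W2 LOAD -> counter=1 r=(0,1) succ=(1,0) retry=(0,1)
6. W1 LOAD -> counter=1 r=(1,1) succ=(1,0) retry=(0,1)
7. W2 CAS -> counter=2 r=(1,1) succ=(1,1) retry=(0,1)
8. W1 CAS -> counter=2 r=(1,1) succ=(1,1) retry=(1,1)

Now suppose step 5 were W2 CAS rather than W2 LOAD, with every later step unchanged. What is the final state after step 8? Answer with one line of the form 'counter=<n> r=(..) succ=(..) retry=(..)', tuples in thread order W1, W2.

(re-executing from step 5 with the substitution; state before step 5: counter=1 r=(0,0) succ=(1,0) retry=(0,1))
5. W2 CAS -> counter=1 r=(0,0) succ=(1,0) retry=(0,2)
6. W1 LOAD -> counter=1 r=(1,0) succ=(1,0) retry=(0,2)
7. W2 CAS -> counter=1 r=(1,0) succ=(1,0) retry=(0,3)
8. W1 CAS -> counter=2 r=(1,0) succ=(2,0) retry=(0,3)

counter=2 r=(1,0) succ=(2,0) retry=(0,3)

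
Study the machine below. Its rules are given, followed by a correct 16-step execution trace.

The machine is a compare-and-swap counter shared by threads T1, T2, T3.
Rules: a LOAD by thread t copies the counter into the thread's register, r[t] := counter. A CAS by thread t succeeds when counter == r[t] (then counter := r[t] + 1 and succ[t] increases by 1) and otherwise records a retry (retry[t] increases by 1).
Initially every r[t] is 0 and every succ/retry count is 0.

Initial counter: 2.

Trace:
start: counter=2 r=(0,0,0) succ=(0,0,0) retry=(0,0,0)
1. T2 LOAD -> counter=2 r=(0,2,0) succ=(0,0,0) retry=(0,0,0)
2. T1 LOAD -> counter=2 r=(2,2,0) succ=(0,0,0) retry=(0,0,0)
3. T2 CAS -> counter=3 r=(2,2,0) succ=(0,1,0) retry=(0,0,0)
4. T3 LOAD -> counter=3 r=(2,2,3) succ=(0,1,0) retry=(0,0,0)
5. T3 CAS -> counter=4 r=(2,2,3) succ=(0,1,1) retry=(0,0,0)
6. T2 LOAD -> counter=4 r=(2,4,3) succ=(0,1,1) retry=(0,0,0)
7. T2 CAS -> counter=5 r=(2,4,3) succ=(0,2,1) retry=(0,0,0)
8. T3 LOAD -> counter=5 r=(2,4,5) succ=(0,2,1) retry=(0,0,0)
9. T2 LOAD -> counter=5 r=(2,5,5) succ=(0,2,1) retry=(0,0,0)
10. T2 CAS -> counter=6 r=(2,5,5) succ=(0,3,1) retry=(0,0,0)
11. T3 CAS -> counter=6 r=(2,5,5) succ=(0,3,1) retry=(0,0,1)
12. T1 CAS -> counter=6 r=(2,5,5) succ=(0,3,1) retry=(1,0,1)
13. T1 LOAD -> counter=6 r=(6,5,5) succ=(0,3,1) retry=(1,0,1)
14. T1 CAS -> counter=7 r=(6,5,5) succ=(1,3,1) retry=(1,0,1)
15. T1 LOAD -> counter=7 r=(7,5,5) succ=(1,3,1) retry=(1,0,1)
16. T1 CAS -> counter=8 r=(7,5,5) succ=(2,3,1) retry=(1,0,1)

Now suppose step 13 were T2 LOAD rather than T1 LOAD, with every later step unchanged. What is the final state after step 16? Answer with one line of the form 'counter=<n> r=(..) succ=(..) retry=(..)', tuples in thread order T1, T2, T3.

(re-executing from step 13 with the substitution; state before step 13: counter=6 r=(2,5,5) succ=(0,3,1) retry=(1,0,1))
13. T2 LOAD -> counter=6 r=(2,6,5) succ=(0,3,1) retry=(1,0,1)
14. T1 CAS -> counter=6 r=(2,6,5) succ=(0,3,1) retry=(2,0,1)
15. T1 LOAD -> counter=6 r=(6,6,5) succ=(0,3,1) retry=(2,0,1)
16. T1 CAS -> counter=7 r=(6,6,5) succ=(1,3,1) retry=(2,0,1)

counter=7 r=(6,6,5) succ=(1,3,1) retry=(2,0,1)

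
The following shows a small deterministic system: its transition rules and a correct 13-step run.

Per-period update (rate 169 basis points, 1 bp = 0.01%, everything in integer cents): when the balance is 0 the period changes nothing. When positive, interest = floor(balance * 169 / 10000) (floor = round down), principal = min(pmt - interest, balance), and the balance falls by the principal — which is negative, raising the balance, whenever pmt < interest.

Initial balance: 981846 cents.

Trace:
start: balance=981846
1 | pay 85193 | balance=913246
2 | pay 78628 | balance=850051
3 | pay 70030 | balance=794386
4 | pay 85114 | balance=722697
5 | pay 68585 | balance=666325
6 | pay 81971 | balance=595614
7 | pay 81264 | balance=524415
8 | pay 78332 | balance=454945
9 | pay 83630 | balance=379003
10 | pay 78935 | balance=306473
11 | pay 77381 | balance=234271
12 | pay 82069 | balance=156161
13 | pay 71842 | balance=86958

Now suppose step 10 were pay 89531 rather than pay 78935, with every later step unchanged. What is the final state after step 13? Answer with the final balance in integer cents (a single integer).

75815

(re-executing from step 10 with the substitution; state before step 10: balance=379003)
10 | pay 89531 | balance=295877
11 | pay 77381 | balance=223496
12 | pay 82069 | balance=145204
13 | pay 71842 | balance=75815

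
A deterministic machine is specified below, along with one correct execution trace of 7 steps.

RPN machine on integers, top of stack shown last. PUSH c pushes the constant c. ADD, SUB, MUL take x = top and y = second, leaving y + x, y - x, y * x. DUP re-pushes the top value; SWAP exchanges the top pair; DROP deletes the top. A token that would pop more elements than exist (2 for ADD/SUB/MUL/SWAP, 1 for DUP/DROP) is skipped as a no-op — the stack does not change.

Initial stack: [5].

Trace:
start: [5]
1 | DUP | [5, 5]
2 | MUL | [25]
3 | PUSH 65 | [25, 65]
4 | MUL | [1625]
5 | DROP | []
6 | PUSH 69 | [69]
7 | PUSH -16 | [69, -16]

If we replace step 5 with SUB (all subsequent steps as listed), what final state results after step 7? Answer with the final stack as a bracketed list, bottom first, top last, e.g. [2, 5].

[1625, 69, -16]

(re-executing from step 5 with the substitution; state before step 5: [1625])
5 | SUB | [1625]
6 | PUSH 69 | [1625, 69]
7 | PUSH -16 | [1625, 69, -16]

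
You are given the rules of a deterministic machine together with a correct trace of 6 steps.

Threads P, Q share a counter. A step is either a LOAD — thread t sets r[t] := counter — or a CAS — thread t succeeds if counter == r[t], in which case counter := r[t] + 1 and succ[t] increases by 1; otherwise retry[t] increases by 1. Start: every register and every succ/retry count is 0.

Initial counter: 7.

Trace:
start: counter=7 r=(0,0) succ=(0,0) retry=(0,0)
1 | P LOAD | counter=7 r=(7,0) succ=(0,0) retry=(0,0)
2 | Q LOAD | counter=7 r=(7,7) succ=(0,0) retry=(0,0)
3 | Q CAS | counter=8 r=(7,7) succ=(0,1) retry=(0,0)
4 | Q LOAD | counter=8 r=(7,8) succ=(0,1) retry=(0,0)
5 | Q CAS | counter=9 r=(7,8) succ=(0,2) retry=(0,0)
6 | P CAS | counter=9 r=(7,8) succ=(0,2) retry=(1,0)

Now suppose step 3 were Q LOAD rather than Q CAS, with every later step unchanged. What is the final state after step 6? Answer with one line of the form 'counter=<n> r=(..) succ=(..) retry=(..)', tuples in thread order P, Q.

(re-executing from step 3 with the substitution; state before step 3: counter=7 r=(7,7) succ=(0,0) retry=(0,0))
3 | Q LOAD | counter=7 r=(7,7) succ=(0,0) retry=(0,0)
4 | Q LOAD | counter=7 r=(7,7) succ=(0,0) retry=(0,0)
5 | Q CAS | counter=8 r=(7,7) succ=(0,1) retry=(0,0)
6 | P CAS | counter=8 r=(7,7) succ=(0,1) retry=(1,0)

counter=8 r=(7,7) succ=(0,1) retry=(1,0)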